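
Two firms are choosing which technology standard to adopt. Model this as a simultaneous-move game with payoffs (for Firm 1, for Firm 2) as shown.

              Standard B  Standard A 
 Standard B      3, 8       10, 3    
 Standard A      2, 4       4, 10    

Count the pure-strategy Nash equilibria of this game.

Both Standard B: Firm 1 gets 3 (best alternative 2); Firm 2 gets 8 (best alternative 3). Neither deviates — NE.
Both Standard A is not a NE: Firm 1 would switch to Standard B (10 > 4).
No other cell survives both best-response checks, so there is 1 pure NE.

1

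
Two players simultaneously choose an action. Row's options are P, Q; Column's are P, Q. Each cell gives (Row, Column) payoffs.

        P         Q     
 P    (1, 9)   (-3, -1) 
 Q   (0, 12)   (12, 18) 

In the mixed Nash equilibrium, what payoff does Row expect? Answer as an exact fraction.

3/4

Column mixes with probability q on P, chosen so Row is indifferent: 1q + (-3)(1−q) = 0q + 12(1−q) gives q = 15/16.
Row's expected payoff (from either row, since indifferent) is 1·15/16 + (-3)·1/16 = 3/4.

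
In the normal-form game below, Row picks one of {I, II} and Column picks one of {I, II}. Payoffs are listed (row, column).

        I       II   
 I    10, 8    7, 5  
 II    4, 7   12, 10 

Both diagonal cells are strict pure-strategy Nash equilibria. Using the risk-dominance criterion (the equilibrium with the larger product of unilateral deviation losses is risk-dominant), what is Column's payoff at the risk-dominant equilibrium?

At both I: Row loses 10 − 4 = 6 by deviating; Column loses 8 − 5 = 3. Product = 6·3 = 18.
At both II: Row loses 12 − 7 = 5 by deviating; Column loses 10 − 7 = 3. Product = 5·3 = 15.
18 > 15, so both I is risk-dominant. Column's payoff there is 8.

8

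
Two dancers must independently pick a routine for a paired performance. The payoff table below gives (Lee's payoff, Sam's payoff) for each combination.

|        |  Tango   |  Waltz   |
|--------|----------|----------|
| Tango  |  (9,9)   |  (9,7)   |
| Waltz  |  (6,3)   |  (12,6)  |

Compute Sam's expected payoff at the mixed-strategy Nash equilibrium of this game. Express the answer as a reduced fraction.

33/5

Lee mixes with probability p on Tango, chosen so Sam is indifferent: 9p + 3(1−p) = 7p + 6(1−p) gives p = 3/5.
Sam's expected payoff is 9·3/5 + 3·2/5 = 33/5.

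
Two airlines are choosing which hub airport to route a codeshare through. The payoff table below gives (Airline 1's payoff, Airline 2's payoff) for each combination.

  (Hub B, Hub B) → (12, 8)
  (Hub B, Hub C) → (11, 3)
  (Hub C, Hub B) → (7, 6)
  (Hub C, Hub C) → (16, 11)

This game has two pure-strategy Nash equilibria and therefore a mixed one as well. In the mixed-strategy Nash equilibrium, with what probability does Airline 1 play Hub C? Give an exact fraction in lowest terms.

Airline 1's mix p on Hub B must make Airline 2 indifferent between Hub B and Hub C.
Airline 2's payoff from Hub B: 8p + 6(1−p). From Hub C: 3p + 11(1−p).
Set equal: 5p = 5(1−p) → p = 5/10 = 1/2.
Probability on Hub C is 1 − 1/2 = 1/2.

1/2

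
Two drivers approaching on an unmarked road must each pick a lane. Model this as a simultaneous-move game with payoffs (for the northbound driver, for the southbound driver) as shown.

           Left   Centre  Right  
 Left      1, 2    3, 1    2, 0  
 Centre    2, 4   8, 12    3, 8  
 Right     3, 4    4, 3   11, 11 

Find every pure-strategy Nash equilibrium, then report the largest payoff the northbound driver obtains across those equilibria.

Both Centre is a pure NE (the northbound driver: 8 ≥ 4; the southbound driver: 12 ≥ 8). The northbound driver gets 8.
Both Right is a pure NE (the northbound driver: 11 ≥ 3; the southbound driver: 11 ≥ 4). The northbound driver gets 11.
Every other cell has a profitable deviation for at least one player. Highest of {8, 11} is 11.

11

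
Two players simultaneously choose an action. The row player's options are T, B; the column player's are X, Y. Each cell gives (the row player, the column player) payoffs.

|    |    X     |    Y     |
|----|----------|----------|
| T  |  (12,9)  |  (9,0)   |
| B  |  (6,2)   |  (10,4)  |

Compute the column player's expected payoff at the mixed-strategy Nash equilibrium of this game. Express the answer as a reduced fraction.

The row player mixes with probability p on T, chosen so the column player is indifferent: 9p + 2(1−p) = 0p + 4(1−p) gives p = 2/11.
The column player's expected payoff is 9·2/11 + 2·9/11 = 36/11.

36/11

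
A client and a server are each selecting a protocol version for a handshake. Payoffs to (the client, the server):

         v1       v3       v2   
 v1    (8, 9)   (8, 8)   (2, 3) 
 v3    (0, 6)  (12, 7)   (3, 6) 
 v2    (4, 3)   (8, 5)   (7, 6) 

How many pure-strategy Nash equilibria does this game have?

3

Both v1: the client gets 8 (best alternative 4); the server gets 9 (best alternative 8). Neither deviates — NE.
Both v3: the client gets 12 (best alternative 8); the server gets 7 (best alternative 6). Neither deviates — NE.
Both v2: the client gets 7 (best alternative 3); the server gets 6 (best alternative 5). Neither deviates — NE.
(v2, v3) is not a NE: the client would switch to v3 (12 > 8).
No other cell survives both best-response checks, so there are 3 pure NE.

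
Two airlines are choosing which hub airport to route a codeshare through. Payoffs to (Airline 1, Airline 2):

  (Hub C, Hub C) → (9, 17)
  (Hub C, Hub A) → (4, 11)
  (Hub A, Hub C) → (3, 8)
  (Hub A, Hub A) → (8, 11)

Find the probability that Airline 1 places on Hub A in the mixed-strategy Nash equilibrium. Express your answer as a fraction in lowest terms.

Airline 1's mix p on Hub C must make Airline 2 indifferent between Hub C and Hub A.
Airline 2's payoff from Hub C: 17p + 8(1−p). From Hub A: 11p + 11(1−p).
Set equal: 6p = 3(1−p) → p = 3/9 = 1/3.
Probability on Hub A is 1 − 1/3 = 2/3.

2/3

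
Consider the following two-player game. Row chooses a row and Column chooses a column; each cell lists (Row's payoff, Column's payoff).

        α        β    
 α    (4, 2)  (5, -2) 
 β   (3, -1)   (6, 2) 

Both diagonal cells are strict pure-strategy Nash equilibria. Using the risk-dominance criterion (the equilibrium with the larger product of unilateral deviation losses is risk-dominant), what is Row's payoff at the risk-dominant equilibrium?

At both α: Row loses 4 − 3 = 1 by deviating; Column loses 2 − (-2) = 4. Product = 1·4 = 4.
At both β: Row loses 6 − 5 = 1 by deviating; Column loses 2 − (-1) = 3. Product = 1·3 = 3.
4 > 3, so both α is risk-dominant. Row's payoff there is 4.

4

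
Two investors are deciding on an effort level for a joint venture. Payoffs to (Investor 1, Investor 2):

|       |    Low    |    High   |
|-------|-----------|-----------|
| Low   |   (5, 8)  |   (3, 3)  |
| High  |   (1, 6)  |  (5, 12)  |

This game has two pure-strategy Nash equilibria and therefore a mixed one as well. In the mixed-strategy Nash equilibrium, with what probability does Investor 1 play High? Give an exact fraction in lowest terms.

5/11

Investor 1's mix p on Low must make Investor 2 indifferent between Low and High.
Investor 2's payoff from Low: 8p + 6(1−p). From High: 3p + 12(1−p).
Set equal: 5p = 6(1−p) → p = 6/11.
Probability on High is 1 − 6/11 = 5/11.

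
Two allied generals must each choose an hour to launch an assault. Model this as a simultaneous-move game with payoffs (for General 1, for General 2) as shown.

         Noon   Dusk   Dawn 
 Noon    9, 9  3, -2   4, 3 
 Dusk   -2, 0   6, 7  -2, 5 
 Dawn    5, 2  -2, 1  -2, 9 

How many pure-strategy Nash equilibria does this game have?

Both Noon: General 1 gets 9 (best alternative 5); General 2 gets 9 (best alternative 3). Neither deviates — NE.
Both Dusk: General 1 gets 6 (best alternative 3); General 2 gets 7 (best alternative 5). Neither deviates — NE.
Both Dawn is not a NE: General 1 would switch to Noon (4 > -2).
No other cell survives both best-response checks, so there are 2 pure NE.

2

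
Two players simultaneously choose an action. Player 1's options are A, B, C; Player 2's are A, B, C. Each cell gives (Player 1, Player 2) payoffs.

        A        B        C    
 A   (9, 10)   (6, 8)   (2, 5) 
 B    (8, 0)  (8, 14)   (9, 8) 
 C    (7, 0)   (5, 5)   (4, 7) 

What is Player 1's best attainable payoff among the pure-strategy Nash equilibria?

9

Both A is a pure NE (Player 1: 9 ≥ 8; Player 2: 10 ≥ 8). Player 1 gets 9.
Both B is a pure NE (Player 1: 8 ≥ 6; Player 2: 14 ≥ 8). Player 1 gets 8.
Every other cell has a profitable deviation for at least one player. Highest of {9, 8} is 9.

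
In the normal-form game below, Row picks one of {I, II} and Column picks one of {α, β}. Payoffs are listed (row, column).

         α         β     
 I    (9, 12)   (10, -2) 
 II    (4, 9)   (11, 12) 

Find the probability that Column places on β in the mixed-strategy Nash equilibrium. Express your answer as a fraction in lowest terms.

Column's mix q on α must make Row indifferent between I and II.
Row's payoff from I: 9q + 10(1−q). From II: 4q + 11(1−q).
Set equal: 5q = 1(1−q) → q = 1/6.
Probability on β is 1 − 1/6 = 5/6.

5/6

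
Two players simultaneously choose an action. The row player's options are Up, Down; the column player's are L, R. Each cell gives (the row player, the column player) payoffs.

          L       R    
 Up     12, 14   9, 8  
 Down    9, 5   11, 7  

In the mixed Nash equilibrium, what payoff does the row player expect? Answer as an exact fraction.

The column player mixes with probability q on L, chosen so the row player is indifferent: 12q + 9(1−q) = 9q + 11(1−q) gives q = 2/5.
The row player's expected payoff (from either row, since indifferent) is 12·2/5 + 9·3/5 = 51/5.

51/5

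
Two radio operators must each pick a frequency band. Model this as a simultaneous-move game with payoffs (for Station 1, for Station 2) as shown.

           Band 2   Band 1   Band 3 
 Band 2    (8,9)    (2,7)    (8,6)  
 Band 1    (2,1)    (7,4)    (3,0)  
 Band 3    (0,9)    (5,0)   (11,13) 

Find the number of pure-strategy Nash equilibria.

3

Both Band 2: Station 1 gets 8 (best alternative 2); Station 2 gets 9 (best alternative 7). Neither deviates — NE.
Both Band 1: Station 1 gets 7 (best alternative 5); Station 2 gets 4 (best alternative 1). Neither deviates — NE.
Both Band 3: Station 1 gets 11 (best alternative 8); Station 2 gets 13 (best alternative 9). Neither deviates — NE.
(Band 3, Band 2) is not a NE: Station 1 would switch to Band 2 (8 > 0).
No other cell survives both best-response checks, so there are 3 pure NE.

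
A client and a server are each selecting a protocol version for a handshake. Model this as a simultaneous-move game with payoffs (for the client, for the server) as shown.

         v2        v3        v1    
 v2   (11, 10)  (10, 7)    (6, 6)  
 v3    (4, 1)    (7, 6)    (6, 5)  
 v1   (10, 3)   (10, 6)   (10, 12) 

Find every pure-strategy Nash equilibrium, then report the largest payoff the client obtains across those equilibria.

11

Both v2 is a pure NE (the client: 11 ≥ 10; the server: 10 ≥ 7). The client gets 11.
Both v1 is a pure NE (the client: 10 ≥ 6; the server: 12 ≥ 6). The client gets 10.
Every other cell has a profitable deviation for at least one player. Highest of {11, 10} is 11.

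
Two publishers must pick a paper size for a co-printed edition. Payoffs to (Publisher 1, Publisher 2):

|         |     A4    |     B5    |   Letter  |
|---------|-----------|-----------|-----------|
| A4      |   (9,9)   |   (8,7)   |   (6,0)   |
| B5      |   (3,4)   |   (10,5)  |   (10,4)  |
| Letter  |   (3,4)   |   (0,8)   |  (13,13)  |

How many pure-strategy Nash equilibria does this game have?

Both A4: Publisher 1 gets 9 (best alternative 3); Publisher 2 gets 9 (best alternative 7). Neither deviates — NE.
Both B5: Publisher 1 gets 10 (best alternative 8); Publisher 2 gets 5 (best alternative 4). Neither deviates — NE.
Both Letter: Publisher 1 gets 13 (best alternative 10); Publisher 2 gets 13 (best alternative 8). Neither deviates — NE.
(B5, Letter) is not a NE: Publisher 1 would switch to Letter (13 > 10).
No other cell survives both best-response checks, so there are 3 pure NE.

3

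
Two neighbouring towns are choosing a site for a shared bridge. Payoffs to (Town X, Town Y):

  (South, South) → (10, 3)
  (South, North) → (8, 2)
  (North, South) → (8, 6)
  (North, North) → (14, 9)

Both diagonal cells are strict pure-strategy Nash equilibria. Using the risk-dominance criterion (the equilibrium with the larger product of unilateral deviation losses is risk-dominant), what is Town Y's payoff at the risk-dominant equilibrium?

9

At both South: Town X loses 10 − 8 = 2 by deviating; Town Y loses 3 − 2 = 1. Product = 2·1 = 2.
At both North: Town X loses 14 − 8 = 6 by deviating; Town Y loses 9 − 6 = 3. Product = 6·3 = 18.
18 > 2, so both North is risk-dominant. Town Y's payoff there is 9.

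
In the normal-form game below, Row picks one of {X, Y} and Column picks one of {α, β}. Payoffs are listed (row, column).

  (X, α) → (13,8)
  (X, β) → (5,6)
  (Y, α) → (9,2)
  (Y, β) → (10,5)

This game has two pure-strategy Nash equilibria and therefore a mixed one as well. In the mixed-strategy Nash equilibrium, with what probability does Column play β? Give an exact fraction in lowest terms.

4/9

Column's mix q on α must make Row indifferent between X and Y.
Row's payoff from X: 13q + 5(1−q). From Y: 9q + 10(1−q).
Set equal: 4q = 5(1−q) → q = 5/9.
Probability on β is 1 − 5/9 = 4/9.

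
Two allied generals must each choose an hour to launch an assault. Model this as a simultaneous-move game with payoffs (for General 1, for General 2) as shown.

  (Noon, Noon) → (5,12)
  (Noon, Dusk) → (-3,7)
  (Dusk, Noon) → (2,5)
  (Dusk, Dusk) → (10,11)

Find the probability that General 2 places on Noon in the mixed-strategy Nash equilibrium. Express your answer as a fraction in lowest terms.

13/16

General 2's mix q on Noon must make General 1 indifferent between Noon and Dusk.
General 1's payoff from Noon: 5q + (-3)(1−q). From Dusk: 2q + 10(1−q).
Set equal: 3q = 13(1−q) → q = 13/16.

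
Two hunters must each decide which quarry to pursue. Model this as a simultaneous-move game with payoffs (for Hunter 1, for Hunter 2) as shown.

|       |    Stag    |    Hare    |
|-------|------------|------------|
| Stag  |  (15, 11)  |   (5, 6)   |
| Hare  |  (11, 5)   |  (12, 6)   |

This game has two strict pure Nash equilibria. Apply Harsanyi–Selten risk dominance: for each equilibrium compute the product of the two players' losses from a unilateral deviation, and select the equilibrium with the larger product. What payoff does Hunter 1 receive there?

15

At both Stag: Hunter 1 loses 15 − 11 = 4 by deviating; Hunter 2 loses 11 − 6 = 5. Product = 4·5 = 20.
At both Hare: Hunter 1 loses 12 − 5 = 7 by deviating; Hunter 2 loses 6 − 5 = 1. Product = 7·1 = 7.
20 > 7, so both Stag is risk-dominant. Hunter 1's payoff there is 15.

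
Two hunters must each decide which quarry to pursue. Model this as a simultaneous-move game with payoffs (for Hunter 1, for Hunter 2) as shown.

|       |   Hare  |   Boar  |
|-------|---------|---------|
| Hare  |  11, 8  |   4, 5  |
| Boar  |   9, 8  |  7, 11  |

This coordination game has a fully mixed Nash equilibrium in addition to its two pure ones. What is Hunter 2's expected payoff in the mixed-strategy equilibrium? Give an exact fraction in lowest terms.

Hunter 1 mixes with probability p on Hare, chosen so Hunter 2 is indifferent: 8p + 8(1−p) = 5p + 11(1−p) gives p = 1/2.
Hunter 2's expected payoff is 8·1/2 + 8·1/2 = 8.

8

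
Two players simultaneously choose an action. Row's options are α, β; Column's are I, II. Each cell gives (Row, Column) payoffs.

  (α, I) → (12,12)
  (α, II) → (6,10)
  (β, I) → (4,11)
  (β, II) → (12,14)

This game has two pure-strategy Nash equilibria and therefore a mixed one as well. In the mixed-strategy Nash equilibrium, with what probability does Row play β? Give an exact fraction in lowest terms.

2/5

Row's mix p on α must make Column indifferent between I and II.
Column's payoff from I: 12p + 11(1−p). From II: 10p + 14(1−p).
Set equal: 2p = 3(1−p) → p = 3/5.
Probability on β is 1 − 3/5 = 2/5.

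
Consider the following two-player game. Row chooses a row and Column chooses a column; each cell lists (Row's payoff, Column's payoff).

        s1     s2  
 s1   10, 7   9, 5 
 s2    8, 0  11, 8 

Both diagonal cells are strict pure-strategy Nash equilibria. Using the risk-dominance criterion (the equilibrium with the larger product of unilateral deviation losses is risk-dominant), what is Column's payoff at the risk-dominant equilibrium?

At both s1: Row loses 10 − 8 = 2 by deviating; Column loses 7 − 5 = 2. Product = 2·2 = 4.
At both s2: Row loses 11 − 9 = 2 by deviating; Column loses 8 − 0 = 8. Product = 2·8 = 16.
16 > 4, so both s2 is risk-dominant. Column's payoff there is 8.

8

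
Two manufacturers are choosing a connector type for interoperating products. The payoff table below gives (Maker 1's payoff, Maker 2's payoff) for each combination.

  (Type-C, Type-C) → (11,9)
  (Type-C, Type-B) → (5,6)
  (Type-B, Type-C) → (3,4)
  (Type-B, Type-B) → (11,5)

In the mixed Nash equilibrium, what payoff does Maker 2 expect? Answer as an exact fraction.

21/4

Maker 1 mixes with probability p on Type-C, chosen so Maker 2 is indifferent: 9p + 4(1−p) = 6p + 5(1−p) gives p = 1/4.
Maker 2's expected payoff is 9·1/4 + 4·3/4 = 21/4.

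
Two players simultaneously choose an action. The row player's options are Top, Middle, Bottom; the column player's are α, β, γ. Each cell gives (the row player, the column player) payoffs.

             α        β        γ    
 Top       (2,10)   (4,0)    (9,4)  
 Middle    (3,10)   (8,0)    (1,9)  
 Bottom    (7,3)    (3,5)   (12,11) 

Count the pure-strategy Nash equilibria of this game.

1

(Bottom, γ): the row player gets 12 (best alternative 9); the column player gets 11 (best alternative 5). Neither deviates — NE.
(Top, α) is not a NE: the row player would switch to Bottom (7 > 2).
No other cell survives both best-response checks, so there is 1 pure NE.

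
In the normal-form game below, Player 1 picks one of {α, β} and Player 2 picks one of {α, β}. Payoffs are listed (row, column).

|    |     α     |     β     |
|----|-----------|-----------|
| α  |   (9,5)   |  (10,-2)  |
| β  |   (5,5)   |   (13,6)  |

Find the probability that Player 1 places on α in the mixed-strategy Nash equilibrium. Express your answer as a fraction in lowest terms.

Player 1's mix p on α must make Player 2 indifferent between α and β.
Player 2's payoff from α: 5p + 5(1−p). From β: (-2)p + 6(1−p).
Set equal: 7p = 1(1−p) → p = 1/8.

1/8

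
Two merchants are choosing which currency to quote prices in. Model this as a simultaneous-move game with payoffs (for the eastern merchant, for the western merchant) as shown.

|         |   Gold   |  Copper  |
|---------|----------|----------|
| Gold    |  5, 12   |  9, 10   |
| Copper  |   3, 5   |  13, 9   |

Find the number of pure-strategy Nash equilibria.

2

Both Gold: the eastern merchant gets 5 (best alternative 3); the western merchant gets 12 (best alternative 10). Neither deviates — NE.
Both Copper: the eastern merchant gets 13 (best alternative 9); the western merchant gets 9 (best alternative 5). Neither deviates — NE.
(Copper, Gold) is not a NE: the eastern merchant would switch to Gold (5 > 3).
No other cell survives both best-response checks, so there are 2 pure NE.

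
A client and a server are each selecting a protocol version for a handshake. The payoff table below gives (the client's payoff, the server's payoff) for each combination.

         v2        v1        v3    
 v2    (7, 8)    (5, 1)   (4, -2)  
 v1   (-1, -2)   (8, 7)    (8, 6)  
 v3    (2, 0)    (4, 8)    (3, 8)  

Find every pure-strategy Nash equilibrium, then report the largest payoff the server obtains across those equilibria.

8

Both v2 is a pure NE (the client: 7 ≥ 2; the server: 8 ≥ 1). The server gets 8.
Both v1 is a pure NE (the client: 8 ≥ 5; the server: 7 ≥ 6). The server gets 7.
Every other cell has a profitable deviation for at least one player. Highest of {8, 7} is 8.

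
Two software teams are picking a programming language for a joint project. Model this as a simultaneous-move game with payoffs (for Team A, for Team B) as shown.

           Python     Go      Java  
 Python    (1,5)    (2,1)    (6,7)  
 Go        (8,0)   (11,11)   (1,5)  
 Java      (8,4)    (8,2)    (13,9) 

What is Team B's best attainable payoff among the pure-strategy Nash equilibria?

11

Both Go is a pure NE (Team A: 11 ≥ 8; Team B: 11 ≥ 5). Team B gets 11.
Both Java is a pure NE (Team A: 13 ≥ 6; Team B: 9 ≥ 4). Team B gets 9.
Every other cell has a profitable deviation for at least one player. Highest of {11, 9} is 11.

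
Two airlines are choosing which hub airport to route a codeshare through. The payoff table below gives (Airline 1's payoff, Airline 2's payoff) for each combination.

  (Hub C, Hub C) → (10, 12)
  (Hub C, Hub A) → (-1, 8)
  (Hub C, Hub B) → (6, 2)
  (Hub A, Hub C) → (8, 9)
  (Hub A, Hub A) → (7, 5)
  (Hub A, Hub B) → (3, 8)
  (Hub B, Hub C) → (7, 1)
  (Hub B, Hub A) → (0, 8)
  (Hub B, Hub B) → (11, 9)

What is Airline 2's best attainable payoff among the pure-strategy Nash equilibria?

12

Both Hub C is a pure NE (Airline 1: 10 ≥ 8; Airline 2: 12 ≥ 8). Airline 2 gets 12.
Both Hub B is a pure NE (Airline 1: 11 ≥ 6; Airline 2: 9 ≥ 8). Airline 2 gets 9.
Every other cell has a profitable deviation for at least one player. Highest of {12, 9} is 12.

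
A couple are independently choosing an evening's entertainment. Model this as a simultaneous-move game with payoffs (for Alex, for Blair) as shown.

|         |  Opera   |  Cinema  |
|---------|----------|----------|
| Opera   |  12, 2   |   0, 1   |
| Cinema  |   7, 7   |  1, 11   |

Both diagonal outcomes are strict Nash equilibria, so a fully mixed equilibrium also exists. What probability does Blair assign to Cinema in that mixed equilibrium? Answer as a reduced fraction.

5/6

Blair's mix q on Opera must make Alex indifferent between Opera and Cinema.
Alex's payoff from Opera: 12q + 0(1−q). From Cinema: 7q + 1(1−q).
Set equal: 5q = 1(1−q) → q = 1/6.
Probability on Cinema is 1 − 1/6 = 5/6.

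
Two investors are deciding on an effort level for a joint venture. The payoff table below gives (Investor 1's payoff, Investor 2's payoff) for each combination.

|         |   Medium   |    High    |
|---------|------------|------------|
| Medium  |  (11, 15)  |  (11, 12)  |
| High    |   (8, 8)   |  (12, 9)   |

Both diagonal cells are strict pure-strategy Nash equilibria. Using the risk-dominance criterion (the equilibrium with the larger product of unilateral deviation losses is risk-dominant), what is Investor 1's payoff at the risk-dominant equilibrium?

11

At both Medium: Investor 1 loses 11 − 8 = 3 by deviating; Investor 2 loses 15 − 12 = 3. Product = 3·3 = 9.
At both High: Investor 1 loses 12 − 11 = 1 by deviating; Investor 2 loses 9 − 8 = 1. Product = 1·1 = 1.
9 > 1, so both Medium is risk-dominant. Investor 1's payoff there is 11.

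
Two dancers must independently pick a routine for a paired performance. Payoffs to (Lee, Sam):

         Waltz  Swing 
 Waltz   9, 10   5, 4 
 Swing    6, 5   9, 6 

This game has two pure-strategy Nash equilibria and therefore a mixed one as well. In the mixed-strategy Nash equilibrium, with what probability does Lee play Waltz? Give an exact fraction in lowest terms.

Lee's mix p on Waltz must make Sam indifferent between Waltz and Swing.
Sam's payoff from Waltz: 10p + 5(1−p). From Swing: 4p + 6(1−p).
Set equal: 6p = 1(1−p) → p = 1/7.

1/7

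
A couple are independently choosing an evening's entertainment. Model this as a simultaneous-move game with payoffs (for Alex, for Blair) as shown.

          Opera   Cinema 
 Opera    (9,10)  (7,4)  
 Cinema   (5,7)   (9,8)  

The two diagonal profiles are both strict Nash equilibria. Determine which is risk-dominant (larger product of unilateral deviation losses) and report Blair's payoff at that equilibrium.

At both Opera: Alex loses 9 − 5 = 4 by deviating; Blair loses 10 − 4 = 6. Product = 4·6 = 24.
At both Cinema: Alex loses 9 − 7 = 2 by deviating; Blair loses 8 − 7 = 1. Product = 2·1 = 2.
24 > 2, so both Opera is risk-dominant. Blair's payoff there is 10.

10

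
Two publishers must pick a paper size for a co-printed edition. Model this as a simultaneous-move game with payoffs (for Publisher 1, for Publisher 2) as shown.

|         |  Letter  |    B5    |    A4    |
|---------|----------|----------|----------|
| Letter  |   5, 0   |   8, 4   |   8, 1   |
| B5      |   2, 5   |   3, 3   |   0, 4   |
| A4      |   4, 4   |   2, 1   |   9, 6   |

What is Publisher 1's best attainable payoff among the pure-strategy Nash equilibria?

9

(Letter, B5) is a pure NE (Publisher 1: 8 ≥ 3; Publisher 2: 4 ≥ 1). Publisher 1 gets 8.
Both A4 is a pure NE (Publisher 1: 9 ≥ 8; Publisher 2: 6 ≥ 4). Publisher 1 gets 9.
Every other cell has a profitable deviation for at least one player. Highest of {8, 9} is 9.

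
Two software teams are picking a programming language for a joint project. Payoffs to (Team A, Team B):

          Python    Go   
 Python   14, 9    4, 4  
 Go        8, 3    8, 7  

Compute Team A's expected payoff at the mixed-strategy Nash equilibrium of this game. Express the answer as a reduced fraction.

8

Team B mixes with probability q on Python, chosen so Team A is indifferent: 14q + 4(1−q) = 8q + 8(1−q) gives q = 2/5.
Team A's expected payoff (from either row, since indifferent) is 14·2/5 + 4·3/5 = 8.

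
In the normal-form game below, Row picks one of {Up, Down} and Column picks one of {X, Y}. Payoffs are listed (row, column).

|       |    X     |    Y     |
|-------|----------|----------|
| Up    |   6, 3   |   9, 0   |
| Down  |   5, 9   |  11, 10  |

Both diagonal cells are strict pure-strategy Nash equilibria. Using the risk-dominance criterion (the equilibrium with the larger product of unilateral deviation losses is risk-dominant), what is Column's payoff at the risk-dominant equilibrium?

At (Up, X): Row loses 6 − 5 = 1 by deviating; Column loses 3 − 0 = 3. Product = 1·3 = 3.
At (Down, Y): Row loses 11 − 9 = 2 by deviating; Column loses 10 − 9 = 1. Product = 2·1 = 2.
3 > 2, so (Up, X) is risk-dominant. Column's payoff there is 3.

3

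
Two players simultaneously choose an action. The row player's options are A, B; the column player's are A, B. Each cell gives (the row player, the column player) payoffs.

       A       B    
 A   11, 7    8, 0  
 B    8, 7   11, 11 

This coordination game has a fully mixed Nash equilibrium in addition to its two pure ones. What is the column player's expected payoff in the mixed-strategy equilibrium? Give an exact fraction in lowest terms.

The row player mixes with probability p on A, chosen so the column player is indifferent: 7p + 7(1−p) = 0p + 11(1−p) gives p = 4/11.
The column player's expected payoff is 7·4/11 + 7·7/11 = 7.

7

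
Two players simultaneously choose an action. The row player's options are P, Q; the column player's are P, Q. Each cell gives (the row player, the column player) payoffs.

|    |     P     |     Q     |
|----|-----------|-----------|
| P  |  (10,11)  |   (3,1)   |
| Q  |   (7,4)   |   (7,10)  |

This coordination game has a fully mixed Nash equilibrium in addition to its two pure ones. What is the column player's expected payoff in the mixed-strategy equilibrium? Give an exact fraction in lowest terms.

The row player mixes with probability p on P, chosen so the column player is indifferent: 11p + 4(1−p) = 1p + 10(1−p) gives p = 3/8.
The column player's expected payoff is 11·3/8 + 4·5/8 = 53/8.

53/8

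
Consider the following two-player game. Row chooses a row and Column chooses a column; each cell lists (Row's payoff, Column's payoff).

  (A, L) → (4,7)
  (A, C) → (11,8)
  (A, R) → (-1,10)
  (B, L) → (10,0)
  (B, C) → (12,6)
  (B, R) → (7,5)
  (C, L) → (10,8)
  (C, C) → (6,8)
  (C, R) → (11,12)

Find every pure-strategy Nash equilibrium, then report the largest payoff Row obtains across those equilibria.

12

(B, C) is a pure NE (Row: 12 ≥ 11; Column: 6 ≥ 5). Row gets 12.
(C, R) is a pure NE (Row: 11 ≥ 7; Column: 12 ≥ 8). Row gets 11.
Every other cell has a profitable deviation for at least one player. Highest of {12, 11} is 12.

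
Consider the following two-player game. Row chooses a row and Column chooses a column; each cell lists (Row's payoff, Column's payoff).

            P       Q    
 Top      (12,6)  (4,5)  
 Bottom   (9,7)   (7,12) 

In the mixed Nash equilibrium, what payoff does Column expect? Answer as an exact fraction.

Row mixes with probability p on Top, chosen so Column is indifferent: 6p + 7(1−p) = 5p + 12(1−p) gives p = 5/6.
Column's expected payoff is 6·5/6 + 7·1/6 = 37/6.

37/6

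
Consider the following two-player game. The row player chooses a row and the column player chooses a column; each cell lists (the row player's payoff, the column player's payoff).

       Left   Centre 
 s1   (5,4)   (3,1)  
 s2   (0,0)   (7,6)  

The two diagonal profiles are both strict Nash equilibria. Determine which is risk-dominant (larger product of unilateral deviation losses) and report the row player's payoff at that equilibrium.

At (s1, Left): the row player loses 5 − 0 = 5 by deviating; the column player loses 4 − 1 = 3. Product = 5·3 = 15.
At (s2, Centre): the row player loses 7 − 3 = 4 by deviating; the column player loses 6 − 0 = 6. Product = 4·6 = 24.
24 > 15, so (s2, Centre) is risk-dominant. The row player's payoff there is 7.

7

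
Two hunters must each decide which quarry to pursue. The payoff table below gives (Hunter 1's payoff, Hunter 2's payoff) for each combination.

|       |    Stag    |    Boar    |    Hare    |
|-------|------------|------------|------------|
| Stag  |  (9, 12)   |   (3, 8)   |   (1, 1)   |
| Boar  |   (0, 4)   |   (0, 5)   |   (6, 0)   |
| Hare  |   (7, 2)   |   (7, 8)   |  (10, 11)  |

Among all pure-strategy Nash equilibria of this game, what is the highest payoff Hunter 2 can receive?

Both Stag is a pure NE (Hunter 1: 9 ≥ 7; Hunter 2: 12 ≥ 8). Hunter 2 gets 12.
Both Hare is a pure NE (Hunter 1: 10 ≥ 6; Hunter 2: 11 ≥ 8). Hunter 2 gets 11.
Every other cell has a profitable deviation for at least one player. Highest of {12, 11} is 12.

12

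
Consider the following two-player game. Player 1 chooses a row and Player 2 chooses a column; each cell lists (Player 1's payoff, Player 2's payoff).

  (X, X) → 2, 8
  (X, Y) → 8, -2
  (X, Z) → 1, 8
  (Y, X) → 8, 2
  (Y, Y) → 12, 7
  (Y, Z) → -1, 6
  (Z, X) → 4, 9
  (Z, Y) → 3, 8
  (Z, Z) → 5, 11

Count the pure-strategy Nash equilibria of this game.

2

Both Y: Player 1 gets 12 (best alternative 8); Player 2 gets 7 (best alternative 6). Neither deviates — NE.
Both Z: Player 1 gets 5 (best alternative 1); Player 2 gets 11 (best alternative 9). Neither deviates — NE.
Both X is not a NE: Player 1 would switch to Y (8 > 2).
No other cell survives both best-response checks, so there are 2 pure NE.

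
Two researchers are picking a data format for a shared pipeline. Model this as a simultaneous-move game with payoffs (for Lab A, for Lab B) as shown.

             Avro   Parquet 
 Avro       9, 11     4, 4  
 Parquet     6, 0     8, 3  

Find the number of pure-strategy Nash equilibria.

Both Avro: Lab A gets 9 (best alternative 6); Lab B gets 11 (best alternative 4). Neither deviates — NE.
Both Parquet: Lab A gets 8 (best alternative 4); Lab B gets 3 (best alternative 0). Neither deviates — NE.
(Parquet, Avro) is not a NE: Lab A would switch to Avro (9 > 6).
No other cell survives both best-response checks, so there are 2 pure NE.

2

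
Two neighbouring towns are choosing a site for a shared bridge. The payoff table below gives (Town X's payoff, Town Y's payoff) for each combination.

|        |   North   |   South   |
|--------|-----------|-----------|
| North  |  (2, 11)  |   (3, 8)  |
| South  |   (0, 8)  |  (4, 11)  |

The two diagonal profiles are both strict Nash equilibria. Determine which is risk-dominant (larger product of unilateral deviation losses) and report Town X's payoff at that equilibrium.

At both North: Town X loses 2 − 0 = 2 by deviating; Town Y loses 11 − 8 = 3. Product = 2·3 = 6.
At both South: Town X loses 4 − 3 = 1 by deviating; Town Y loses 11 − 8 = 3. Product = 1·3 = 3.
6 > 3, so both North is risk-dominant. Town X's payoff there is 2.

2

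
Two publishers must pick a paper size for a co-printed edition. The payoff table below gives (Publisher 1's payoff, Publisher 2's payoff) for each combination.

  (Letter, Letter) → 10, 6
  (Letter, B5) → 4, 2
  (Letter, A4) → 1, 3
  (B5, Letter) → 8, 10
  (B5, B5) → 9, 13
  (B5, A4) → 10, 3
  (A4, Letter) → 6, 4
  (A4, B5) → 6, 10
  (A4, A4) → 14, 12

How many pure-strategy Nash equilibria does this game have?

Both Letter: Publisher 1 gets 10 (best alternative 8); Publisher 2 gets 6 (best alternative 3). Neither deviates — NE.
Both B5: Publisher 1 gets 9 (best alternative 6); Publisher 2 gets 13 (best alternative 10). Neither deviates — NE.
Both A4: Publisher 1 gets 14 (best alternative 10); Publisher 2 gets 12 (best alternative 10). Neither deviates — NE.
(Letter, B5) is not a NE: Publisher 1 would switch to B5 (9 > 4).
No other cell survives both best-response checks, so there are 3 pure NE.

3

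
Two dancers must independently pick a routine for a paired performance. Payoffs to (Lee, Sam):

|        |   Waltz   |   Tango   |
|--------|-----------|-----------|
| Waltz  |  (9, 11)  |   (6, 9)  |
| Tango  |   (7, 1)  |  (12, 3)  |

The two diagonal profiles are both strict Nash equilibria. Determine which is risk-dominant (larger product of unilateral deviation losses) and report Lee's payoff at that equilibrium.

12

At both Waltz: Lee loses 9 − 7 = 2 by deviating; Sam loses 11 − 9 = 2. Product = 2·2 = 4.
At both Tango: Lee loses 12 − 6 = 6 by deviating; Sam loses 3 − 1 = 2. Product = 6·2 = 12.
12 > 4, so both Tango is risk-dominant. Lee's payoff there is 12.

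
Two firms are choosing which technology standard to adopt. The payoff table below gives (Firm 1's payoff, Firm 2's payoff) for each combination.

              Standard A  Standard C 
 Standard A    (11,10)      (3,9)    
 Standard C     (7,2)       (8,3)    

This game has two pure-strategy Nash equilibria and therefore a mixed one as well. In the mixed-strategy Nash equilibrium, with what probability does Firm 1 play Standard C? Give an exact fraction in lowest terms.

1/2

Firm 1's mix p on Standard A must make Firm 2 indifferent between Standard A and Standard C.
Firm 2's payoff from Standard A: 10p + 2(1−p). From Standard C: 9p + 3(1−p).
Set equal: 1p = 1(1−p) → p = 1/2.
Probability on Standard C is 1 − 1/2 = 1/2.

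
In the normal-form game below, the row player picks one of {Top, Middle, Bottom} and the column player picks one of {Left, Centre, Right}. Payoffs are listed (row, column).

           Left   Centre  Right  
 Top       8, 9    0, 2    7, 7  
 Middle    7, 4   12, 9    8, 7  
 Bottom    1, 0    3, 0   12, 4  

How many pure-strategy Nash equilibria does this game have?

(Top, Left): the row player gets 8 (best alternative 7); the column player gets 9 (best alternative 7). Neither deviates — NE.
(Middle, Centre): the row player gets 12 (best alternative 3); the column player gets 9 (best alternative 7). Neither deviates — NE.
(Bottom, Right): the row player gets 12 (best alternative 8); the column player gets 4 (best alternative 0). Neither deviates — NE.
(Top, Right) is not a NE: the row player would switch to Bottom (12 > 7).
No other cell survives both best-response checks, so there are 3 pure NE.

3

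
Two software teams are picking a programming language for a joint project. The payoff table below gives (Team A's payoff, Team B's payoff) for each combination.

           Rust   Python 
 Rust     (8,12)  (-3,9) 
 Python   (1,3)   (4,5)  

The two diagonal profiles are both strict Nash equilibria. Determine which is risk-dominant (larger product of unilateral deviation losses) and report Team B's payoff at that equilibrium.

12

At both Rust: Team A loses 8 − 1 = 7 by deviating; Team B loses 12 − 9 = 3. Product = 7·3 = 21.
At both Python: Team A loses 4 − (-3) = 7 by deviating; Team B loses 5 − 3 = 2. Product = 7·2 = 14.
21 > 14, so both Rust is risk-dominant. Team B's payoff there is 12.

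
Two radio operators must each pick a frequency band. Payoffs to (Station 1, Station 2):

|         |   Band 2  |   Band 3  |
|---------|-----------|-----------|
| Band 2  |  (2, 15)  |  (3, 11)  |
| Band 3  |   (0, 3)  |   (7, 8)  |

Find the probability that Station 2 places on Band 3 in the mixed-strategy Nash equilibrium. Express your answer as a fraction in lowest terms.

Station 2's mix q on Band 2 must make Station 1 indifferent between Band 2 and Band 3.
Station 1's payoff from Band 2: 2q + 3(1−q). From Band 3: 0q + 7(1−q).
Set equal: 2q = 4(1−q) → q = 4/6 = 2/3.
Probability on Band 3 is 1 − 2/3 = 1/3.

1/3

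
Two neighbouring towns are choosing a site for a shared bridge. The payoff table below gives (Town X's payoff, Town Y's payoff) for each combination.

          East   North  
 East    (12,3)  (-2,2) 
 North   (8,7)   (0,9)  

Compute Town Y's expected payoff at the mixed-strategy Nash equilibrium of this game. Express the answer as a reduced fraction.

13/3

Town X mixes with probability p on East, chosen so Town Y is indifferent: 3p + 7(1−p) = 2p + 9(1−p) gives p = 2/3.
Town Y's expected payoff is 3·2/3 + 7·1/3 = 13/3.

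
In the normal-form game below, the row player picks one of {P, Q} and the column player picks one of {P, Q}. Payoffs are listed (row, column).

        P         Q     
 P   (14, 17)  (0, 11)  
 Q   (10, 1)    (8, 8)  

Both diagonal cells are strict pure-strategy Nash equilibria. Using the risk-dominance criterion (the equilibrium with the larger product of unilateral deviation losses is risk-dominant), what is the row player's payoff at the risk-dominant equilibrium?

8

At both P: the row player loses 14 − 10 = 4 by deviating; the column player loses 17 − 11 = 6. Product = 4·6 = 24.
At both Q: the row player loses 8 − 0 = 8 by deviating; the column player loses 8 − 1 = 7. Product = 8·7 = 56.
56 > 24, so both Q is risk-dominant. The row player's payoff there is 8.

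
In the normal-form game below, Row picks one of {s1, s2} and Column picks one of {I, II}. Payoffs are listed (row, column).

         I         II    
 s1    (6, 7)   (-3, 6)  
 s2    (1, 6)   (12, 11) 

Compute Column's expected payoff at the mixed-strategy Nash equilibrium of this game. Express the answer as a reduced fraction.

41/6

Row mixes with probability p on s1, chosen so Column is indifferent: 7p + 6(1−p) = 6p + 11(1−p) gives p = 5/6.
Column's expected payoff is 7·5/6 + 6·1/6 = 41/6.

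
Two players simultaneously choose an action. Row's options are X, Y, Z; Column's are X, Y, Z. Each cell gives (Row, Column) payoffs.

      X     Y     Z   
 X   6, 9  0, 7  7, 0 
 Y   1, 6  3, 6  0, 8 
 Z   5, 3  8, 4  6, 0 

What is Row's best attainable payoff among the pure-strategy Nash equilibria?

Both X is a pure NE (Row: 6 ≥ 5; Column: 9 ≥ 7). Row gets 6.
(Z, Y) is a pure NE (Row: 8 ≥ 3; Column: 4 ≥ 3). Row gets 8.
Every other cell has a profitable deviation for at least one player. Highest of {6, 8} is 8.

8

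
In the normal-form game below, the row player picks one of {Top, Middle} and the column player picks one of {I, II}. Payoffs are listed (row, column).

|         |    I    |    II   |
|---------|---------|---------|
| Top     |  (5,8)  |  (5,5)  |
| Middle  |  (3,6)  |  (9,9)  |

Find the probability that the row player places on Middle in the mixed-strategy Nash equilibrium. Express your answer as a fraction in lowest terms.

1/2

The row player's mix p on Top must make the column player indifferent between I and II.
The column player's payoff from I: 8p + 6(1−p). From II: 5p + 9(1−p).
Set equal: 3p = 3(1−p) → p = 3/6 = 1/2.
Probability on Middle is 1 − 1/2 = 1/2.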